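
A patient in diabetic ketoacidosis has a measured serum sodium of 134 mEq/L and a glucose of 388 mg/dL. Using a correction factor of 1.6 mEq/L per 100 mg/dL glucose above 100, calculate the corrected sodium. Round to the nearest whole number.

Corrected Na = measured Na + 1.6 · (glucose − 100)/100
= 134 + 1.6 · (388 − 100)/100
= 134 + 4.6
= 138.6 mEq/L

139 mEq/L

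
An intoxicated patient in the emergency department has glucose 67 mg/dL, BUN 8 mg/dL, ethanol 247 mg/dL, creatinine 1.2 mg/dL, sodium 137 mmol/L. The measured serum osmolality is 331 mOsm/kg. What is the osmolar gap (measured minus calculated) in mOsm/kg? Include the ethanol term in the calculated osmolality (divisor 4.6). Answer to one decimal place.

-3.3 mOsm/kg

Calculated osmolality = 2·Na + glucose/18 + BUN/2.8 + ethanol/4.6
= 2·137 + 67/18 + 8/2.8 + 247/4.6
= 274 + 3.72 + 2.86 + 53.70
= 334.28 mOsm/kg ≈ 334.3 mOsm/kg
Osmolar gap = measured − calculated = 331 − 334.3 = -3.3 mOsm/kg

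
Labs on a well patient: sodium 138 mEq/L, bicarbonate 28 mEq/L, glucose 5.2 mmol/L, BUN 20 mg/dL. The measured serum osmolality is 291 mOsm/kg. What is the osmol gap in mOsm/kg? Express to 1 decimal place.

2.7 mOsm/kg

Calculated osmolality = 2·Na + glucose + BUN/2.8
= 2·138 + 5.2 + 20/2.8
= 276 + 5.20 + 7.14
= 288.34 mOsm/kg ≈ 288.3 mOsm/kg
Osmolar gap = measured − calculated = 291 − 288.3 = 2.7 mOsm/kg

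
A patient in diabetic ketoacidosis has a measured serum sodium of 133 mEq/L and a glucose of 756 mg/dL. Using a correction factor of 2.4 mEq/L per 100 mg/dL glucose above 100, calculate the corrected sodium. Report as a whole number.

149 mEq/L

Corrected Na = measured Na + 2.4 · (glucose − 100)/100
= 133 + 2.4 · (756 − 100)/100
= 133 + 15.7
= 148.7 mEq/L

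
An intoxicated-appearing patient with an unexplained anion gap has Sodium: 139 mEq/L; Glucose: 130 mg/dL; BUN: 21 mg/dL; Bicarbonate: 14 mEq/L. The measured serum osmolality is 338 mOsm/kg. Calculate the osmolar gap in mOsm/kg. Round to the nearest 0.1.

Calculated osmolality = 2·Na + glucose/18 + BUN/2.8
= 2·139 + 130/18 + 21/2.8
= 278 + 7.22 + 7.50
= 292.72 mOsm/kg ≈ 292.7 mOsm/kg
Osmolar gap = measured − calculated = 338 − 292.7 = 45.3 mOsm/kg

45.3 mOsm/kg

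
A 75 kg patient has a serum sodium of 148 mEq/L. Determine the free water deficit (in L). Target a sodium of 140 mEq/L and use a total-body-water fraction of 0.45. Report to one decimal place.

TBW = 0.45 · 75 = 33.75 L
Free water deficit = TBW · (Na/140 − 1)
= 33.75 · (148/140 − 1)
= 33.75 · 0.0571
= 1.93 L

1.9 L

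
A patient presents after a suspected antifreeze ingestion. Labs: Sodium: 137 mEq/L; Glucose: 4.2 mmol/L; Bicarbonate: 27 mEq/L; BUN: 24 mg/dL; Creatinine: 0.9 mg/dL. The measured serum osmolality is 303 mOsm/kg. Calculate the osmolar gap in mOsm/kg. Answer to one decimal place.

16.2 mOsm/kg

Calculated osmolality = 2·Na + glucose + BUN/2.8
= 2·137 + 4.2 + 24/2.8
= 274 + 4.20 + 8.57
= 286.77 mOsm/kg ≈ 286.8 mOsm/kg
Osmolar gap = measured − calculated = 303 − 286.8 = 16.2 mOsm/kg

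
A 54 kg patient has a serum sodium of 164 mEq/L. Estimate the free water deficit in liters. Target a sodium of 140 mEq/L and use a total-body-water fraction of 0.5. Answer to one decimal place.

TBW = 0.5 · 54 = 27 L
Free water deficit = TBW · (Na/140 − 1)
= 27 · (164/140 − 1)
= 27 · 0.1714
= 4.63 L

4.6 L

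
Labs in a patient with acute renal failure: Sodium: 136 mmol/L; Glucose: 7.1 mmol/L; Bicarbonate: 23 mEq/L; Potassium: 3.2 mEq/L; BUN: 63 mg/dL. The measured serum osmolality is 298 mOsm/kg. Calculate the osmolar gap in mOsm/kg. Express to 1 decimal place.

-3.6 mOsm/kg

Calculated osmolality = 2·Na + glucose + BUN/2.8
= 2·136 + 7.1 + 63/2.8
= 272 + 7.10 + 22.50
= 301.6 mOsm/kg ≈ 301.6 mOsm/kg
Osmolar gap = measured − calculated = 298 − 301.6 = -3.6 mOsm/kg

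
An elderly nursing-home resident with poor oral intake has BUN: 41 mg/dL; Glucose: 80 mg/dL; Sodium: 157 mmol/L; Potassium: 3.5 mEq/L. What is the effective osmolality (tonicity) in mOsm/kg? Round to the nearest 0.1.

Effective osmolality excludes urea (freely permeant across cell membranes):
2·Na + glucose/18
= 2·157 + 80/18
= 314 + 4.44
= 318.44 mOsm/kg

318.4 mOsm/kg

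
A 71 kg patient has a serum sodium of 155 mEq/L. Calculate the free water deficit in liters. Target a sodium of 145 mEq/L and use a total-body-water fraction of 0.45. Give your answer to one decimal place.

TBW = 0.45 · 71 = 31.95 L
Free water deficit = TBW · (Na/145 − 1)
= 31.95 · (155/145 − 1)
= 31.95 · 0.069
= 2.2 L

2.2 L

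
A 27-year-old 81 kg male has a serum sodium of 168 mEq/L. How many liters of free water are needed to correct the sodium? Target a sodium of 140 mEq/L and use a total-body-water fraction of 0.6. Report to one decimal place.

9.7 L

TBW = 0.6 · 81 = 48.6 L
Free water deficit = TBW · (Na/140 − 1)
= 48.6 · (168/140 − 1)
= 48.6 · 0.2
= 9.72 L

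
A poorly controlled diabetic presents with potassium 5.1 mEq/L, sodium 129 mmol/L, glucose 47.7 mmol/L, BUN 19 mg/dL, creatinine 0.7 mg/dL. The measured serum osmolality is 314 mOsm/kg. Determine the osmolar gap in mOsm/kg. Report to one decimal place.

1.5 mOsm/kg

Calculated osmolality = 2·Na + glucose + BUN/2.8
= 2·129 + 47.7 + 19/2.8
= 258 + 47.70 + 6.79
= 312.49 mOsm/kg ≈ 312.5 mOsm/kg
Osmolar gap = measured − calculated = 314 − 312.5 = 1.5 mOsm/kg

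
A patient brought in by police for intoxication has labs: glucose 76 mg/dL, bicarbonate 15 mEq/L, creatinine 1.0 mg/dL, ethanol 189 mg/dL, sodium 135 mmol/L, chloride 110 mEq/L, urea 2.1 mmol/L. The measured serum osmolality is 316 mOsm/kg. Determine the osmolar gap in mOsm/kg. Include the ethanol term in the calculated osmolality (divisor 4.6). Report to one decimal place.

-1.4 mOsm/kg

Calculated osmolality = 2·Na + glucose/18 + urea + ethanol/4.6
= 2·135 + 76/18 + 2.1 + 189/4.6
= 270 + 4.22 + 2.10 + 41.09
= 317.41 mOsm/kg ≈ 317.4 mOsm/kg
Osmolar gap = measured − calculated = 316 − 317.4 = -1.4 mOsm/kg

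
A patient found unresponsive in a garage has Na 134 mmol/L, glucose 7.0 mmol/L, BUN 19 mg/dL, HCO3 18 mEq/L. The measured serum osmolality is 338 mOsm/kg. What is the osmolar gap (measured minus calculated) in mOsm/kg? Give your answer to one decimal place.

Calculated osmolality = 2·Na + glucose + BUN/2.8
= 2·134 + 7 + 19/2.8
= 268 + 7 + 6.79
= 281.79 mOsm/kg ≈ 281.8 mOsm/kg
Osmolar gap = measured − calculated = 338 − 281.8 = 56.2 mOsm/kg

56.2 mOsm/kg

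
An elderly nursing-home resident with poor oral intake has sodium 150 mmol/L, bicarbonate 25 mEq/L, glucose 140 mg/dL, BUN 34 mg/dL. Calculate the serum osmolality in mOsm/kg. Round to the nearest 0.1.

Calculated osmolality = 2·Na + glucose/18 + BUN/2.8
= 2·150 + 140/18 + 34/2.8
= 300 + 7.78 + 12.14
= 319.92 mOsm/kg

319.9 mOsm/kg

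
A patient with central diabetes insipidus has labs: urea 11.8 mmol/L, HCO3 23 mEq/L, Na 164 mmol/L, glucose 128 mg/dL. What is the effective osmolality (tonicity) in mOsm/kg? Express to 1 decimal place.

335.1 mOsm/kg

Effective osmolality excludes urea (freely permeant across cell membranes):
2·Na + glucose/18
= 2·164 + 128/18
= 328 + 7.11
= 335.11 mOsm/kg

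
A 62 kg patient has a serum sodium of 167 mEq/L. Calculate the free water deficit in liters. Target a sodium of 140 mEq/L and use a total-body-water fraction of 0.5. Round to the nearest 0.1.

TBW = 0.5 · 62 = 31 L
Free water deficit = TBW · (Na/140 − 1)
= 31 · (167/140 − 1)
= 31 · 0.1929
= 5.98 L

6.0 L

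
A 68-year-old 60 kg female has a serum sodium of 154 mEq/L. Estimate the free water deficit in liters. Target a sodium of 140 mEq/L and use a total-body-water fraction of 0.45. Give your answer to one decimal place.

TBW = 0.45 · 60 = 27 L
Free water deficit = TBW · (Na/140 − 1)
= 27 · (154/140 − 1)
= 27 · 0.1
= 2.7 L

2.7 L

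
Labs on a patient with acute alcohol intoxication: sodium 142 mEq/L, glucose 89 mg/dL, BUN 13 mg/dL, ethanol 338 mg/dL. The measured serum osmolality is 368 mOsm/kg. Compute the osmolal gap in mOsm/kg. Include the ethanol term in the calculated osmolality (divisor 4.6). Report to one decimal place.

Calculated osmolality = 2·Na + glucose/18 + BUN/2.8 + ethanol/4.6
= 2·142 + 89/18 + 13/2.8 + 338/4.6
= 284 + 4.94 + 4.64 + 73.48
= 367.06 mOsm/kg ≈ 367.1 mOsm/kg
Osmolar gap = measured − calculated = 368 − 367.1 = 0.9 mOsm/kg

0.9 mOsm/kg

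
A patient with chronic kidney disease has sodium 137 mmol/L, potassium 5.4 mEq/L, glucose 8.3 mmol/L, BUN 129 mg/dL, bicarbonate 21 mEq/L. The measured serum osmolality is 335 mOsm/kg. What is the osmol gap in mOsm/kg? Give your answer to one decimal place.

6.6 mOsm/kg

Calculated osmolality = 2·Na + glucose + BUN/2.8
= 2·137 + 8.3 + 129/2.8
= 274 + 8.30 + 46.07
= 328.37 mOsm/kg ≈ 328.4 mOsm/kg
Osmolar gap = measured − calculated = 335 − 328.4 = 6.6 mOsm/kg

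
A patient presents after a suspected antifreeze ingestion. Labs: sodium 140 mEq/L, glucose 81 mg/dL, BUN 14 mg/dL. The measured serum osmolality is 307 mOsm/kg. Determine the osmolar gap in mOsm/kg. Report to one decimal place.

Calculated osmolality = 2·Na + glucose/18 + BUN/2.8
= 2·140 + 81/18 + 14/2.8
= 280 + 4.50 + 5
= 289.5 mOsm/kg ≈ 289.5 mOsm/kg
Osmolar gap = measured − calculated = 307 − 289.5 = 17.5 mOsm/kg

17.5 mOsm/kg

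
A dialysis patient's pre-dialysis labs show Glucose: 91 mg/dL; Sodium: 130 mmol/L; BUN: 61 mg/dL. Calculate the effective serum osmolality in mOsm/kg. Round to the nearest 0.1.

265.1 mOsm/kg

Effective osmolality excludes urea (freely permeant across cell membranes):
2·Na + glucose/18
= 2·130 + 91/18
= 260 + 5.06
= 265.06 mOsm/kg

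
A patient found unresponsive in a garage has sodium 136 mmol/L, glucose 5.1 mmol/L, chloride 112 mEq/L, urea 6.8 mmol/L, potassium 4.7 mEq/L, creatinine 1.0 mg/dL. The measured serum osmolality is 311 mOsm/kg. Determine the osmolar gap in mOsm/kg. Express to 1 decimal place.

27.1 mOsm/kg

Calculated osmolality = 2·Na + glucose + urea
= 2·136 + 5.1 + 6.8
= 272 + 5.10 + 6.80
= 283.9 mOsm/kg ≈ 283.9 mOsm/kg
Osmolar gap = measured − calculated = 311 − 283.9 = 27.1 mOsm/kg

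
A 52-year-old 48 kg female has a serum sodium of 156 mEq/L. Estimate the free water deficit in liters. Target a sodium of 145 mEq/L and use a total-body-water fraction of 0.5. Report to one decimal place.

TBW = 0.5 · 48 = 24 L
Free water deficit = TBW · (Na/145 − 1)
= 24 · (156/145 − 1)
= 24 · 0.0759
= 1.82 L

1.8 L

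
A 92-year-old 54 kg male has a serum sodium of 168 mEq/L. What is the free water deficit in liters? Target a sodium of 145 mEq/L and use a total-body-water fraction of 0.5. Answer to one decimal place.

TBW = 0.5 · 54 = 27 L
Free water deficit = TBW · (Na/145 − 1)
= 27 · (168/145 − 1)
= 27 · 0.1586
= 4.28 L

4.3 L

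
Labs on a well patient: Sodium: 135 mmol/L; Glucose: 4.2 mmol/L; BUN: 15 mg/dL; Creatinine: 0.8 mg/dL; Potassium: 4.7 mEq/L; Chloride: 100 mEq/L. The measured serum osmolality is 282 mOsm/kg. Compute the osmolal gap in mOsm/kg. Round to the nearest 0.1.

2.4 mOsm/kg

Calculated osmolality = 2·Na + glucose + BUN/2.8
= 2·135 + 4.2 + 15/2.8
= 270 + 4.20 + 5.36
= 279.56 mOsm/kg ≈ 279.6 mOsm/kg
Osmolar gap = measured − calculated = 282 − 279.6 = 2.4 mOsm/kg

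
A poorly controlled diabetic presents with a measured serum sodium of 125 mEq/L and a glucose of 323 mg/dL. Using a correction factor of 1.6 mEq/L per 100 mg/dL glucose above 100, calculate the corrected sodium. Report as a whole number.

Corrected Na = measured Na + 1.6 · (glucose − 100)/100
= 125 + 1.6 · (323 − 100)/100
= 125 + 3.6
= 128.6 mEq/L

129 mEq/L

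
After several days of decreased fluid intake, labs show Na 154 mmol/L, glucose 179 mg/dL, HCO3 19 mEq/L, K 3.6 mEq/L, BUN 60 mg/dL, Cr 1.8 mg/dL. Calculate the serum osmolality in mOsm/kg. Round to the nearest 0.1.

339.4 mOsm/kg

Calculated osmolality = 2·Na + glucose/18 + BUN/2.8
= 2·154 + 179/18 + 60/2.8
= 308 + 9.94 + 21.43
= 339.37 mOsm/kg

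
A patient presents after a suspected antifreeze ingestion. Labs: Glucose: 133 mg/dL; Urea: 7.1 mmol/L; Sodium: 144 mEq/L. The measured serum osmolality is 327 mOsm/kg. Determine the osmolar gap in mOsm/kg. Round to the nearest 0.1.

24.5 mOsm/kg

Calculated osmolality = 2·Na + glucose/18 + urea
= 2·144 + 133/18 + 7.1
= 288 + 7.39 + 7.10
= 302.49 mOsm/kg ≈ 302.5 mOsm/kg
Osmolar gap = measured − calculated = 327 − 302.5 = 24.5 mOsm/kg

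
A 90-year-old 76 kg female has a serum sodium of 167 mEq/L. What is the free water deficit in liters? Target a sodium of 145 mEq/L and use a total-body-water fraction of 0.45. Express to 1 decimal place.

5.2 L

TBW = 0.45 · 76 = 34.2 L
Free water deficit = TBW · (Na/145 − 1)
= 34.2 · (167/145 − 1)
= 34.2 · 0.1517
= 5.19 L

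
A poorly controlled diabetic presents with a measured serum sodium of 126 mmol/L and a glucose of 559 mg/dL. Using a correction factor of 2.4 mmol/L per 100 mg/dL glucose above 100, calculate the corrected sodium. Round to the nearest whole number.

137 mmol/L

Corrected Na = measured Na + 2.4 · (glucose − 100)/100
= 126 + 2.4 · (559 − 100)/100
= 126 + 11
= 137 mmol/L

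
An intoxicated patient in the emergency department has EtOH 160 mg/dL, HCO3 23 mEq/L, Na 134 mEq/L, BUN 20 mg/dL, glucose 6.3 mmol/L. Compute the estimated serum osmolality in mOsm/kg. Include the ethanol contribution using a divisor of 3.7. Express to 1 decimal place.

324.7 mOsm/kg

Calculated osmolality = 2·Na + glucose + BUN/2.8 + ethanol/3.7
= 2·134 + 6.3 + 20/2.8 + 160/3.7
= 268 + 6.30 + 7.14 + 43.24
= 324.68 mOsm/kg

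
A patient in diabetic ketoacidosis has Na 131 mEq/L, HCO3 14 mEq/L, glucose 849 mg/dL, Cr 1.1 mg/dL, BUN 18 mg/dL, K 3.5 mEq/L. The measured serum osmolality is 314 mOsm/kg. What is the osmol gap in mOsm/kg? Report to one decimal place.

Calculated osmolality = 2·Na + glucose/18 + BUN/2.8
= 2·131 + 849/18 + 18/2.8
= 262 + 47.17 + 6.43
= 315.6 mOsm/kg ≈ 315.6 mOsm/kg
Osmolar gap = measured − calculated = 314 − 315.6 = -1.6 mOsm/kg

-1.6 mOsm/kg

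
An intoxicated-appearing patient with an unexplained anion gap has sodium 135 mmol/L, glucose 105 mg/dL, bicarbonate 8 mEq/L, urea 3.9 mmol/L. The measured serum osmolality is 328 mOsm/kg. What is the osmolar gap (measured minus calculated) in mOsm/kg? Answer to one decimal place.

48.3 mOsm/kg

Calculated osmolality = 2·Na + glucose/18 + urea
= 2·135 + 105/18 + 3.9
= 270 + 5.83 + 3.90
= 279.73 mOsm/kg ≈ 279.7 mOsm/kg
Osmolar gap = measured − calculated = 328 − 279.7 = 48.3 mOsm/kg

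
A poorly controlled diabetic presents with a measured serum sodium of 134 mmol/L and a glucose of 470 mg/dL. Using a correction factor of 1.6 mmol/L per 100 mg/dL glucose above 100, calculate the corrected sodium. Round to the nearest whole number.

140 mmol/L

Corrected Na = measured Na + 1.6 · (glucose − 100)/100
= 134 + 1.6 · (470 − 100)/100
= 134 + 5.9
= 139.9 mmol/L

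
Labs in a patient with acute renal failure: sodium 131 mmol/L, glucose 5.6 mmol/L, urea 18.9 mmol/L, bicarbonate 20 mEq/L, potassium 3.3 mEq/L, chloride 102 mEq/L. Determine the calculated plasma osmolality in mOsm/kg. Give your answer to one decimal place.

286.5 mOsm/kg

Calculated osmolality = 2·Na + glucose + urea
= 2·131 + 5.6 + 18.9
= 262 + 5.60 + 18.90
= 286.5 mOsm/kg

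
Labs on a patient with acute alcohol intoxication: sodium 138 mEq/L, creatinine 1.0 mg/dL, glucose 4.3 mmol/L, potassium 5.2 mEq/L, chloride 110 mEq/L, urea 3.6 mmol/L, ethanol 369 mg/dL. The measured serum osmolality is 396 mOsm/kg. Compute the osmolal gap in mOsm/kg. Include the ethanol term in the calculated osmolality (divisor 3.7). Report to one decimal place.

Calculated osmolality = 2·Na + glucose + urea + ethanol/3.7
= 2·138 + 4.3 + 3.6 + 369/3.7
= 276 + 4.30 + 3.60 + 99.73
= 383.63 mOsm/kg ≈ 383.6 mOsm/kg
Osmolar gap = measured − calculated = 396 − 383.6 = 12.4 mOsm/kg

12.4 mOsm/kg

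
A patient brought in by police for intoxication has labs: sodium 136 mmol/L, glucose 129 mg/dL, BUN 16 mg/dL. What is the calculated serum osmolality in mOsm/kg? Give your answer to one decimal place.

284.9 mOsm/kg

Calculated osmolality = 2·Na + glucose/18 + BUN/2.8
= 2·136 + 129/18 + 16/2.8
= 272 + 7.17 + 5.71
= 284.88 mOsm/kg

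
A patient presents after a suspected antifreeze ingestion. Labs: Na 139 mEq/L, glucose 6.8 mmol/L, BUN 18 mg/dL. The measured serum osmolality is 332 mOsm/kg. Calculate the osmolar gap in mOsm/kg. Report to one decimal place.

Calculated osmolality = 2·Na + glucose + BUN/2.8
= 2·139 + 6.8 + 18/2.8
= 278 + 6.80 + 6.43
= 291.23 mOsm/kg ≈ 291.2 mOsm/kg
Osmolar gap = measured − calculated = 332 − 291.2 = 40.8 mOsm/kg

40.8 mOsm/kg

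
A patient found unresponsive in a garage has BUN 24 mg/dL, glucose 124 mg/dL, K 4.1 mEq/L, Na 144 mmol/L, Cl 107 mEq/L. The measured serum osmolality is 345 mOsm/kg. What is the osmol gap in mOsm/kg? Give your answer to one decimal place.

Calculated osmolality = 2·Na + glucose/18 + BUN/2.8
= 2·144 + 124/18 + 24/2.8
= 288 + 6.89 + 8.57
= 303.46 mOsm/kg ≈ 303.5 mOsm/kg
Osmolar gap = measured − calculated = 345 − 303.5 = 41.5 mOsm/kg

41.5 mOsm/kg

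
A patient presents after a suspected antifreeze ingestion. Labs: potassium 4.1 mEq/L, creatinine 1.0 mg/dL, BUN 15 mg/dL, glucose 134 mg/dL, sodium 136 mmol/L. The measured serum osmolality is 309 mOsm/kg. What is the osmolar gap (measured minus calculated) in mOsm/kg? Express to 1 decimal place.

24.2 mOsm/kg

Calculated osmolality = 2·Na + glucose/18 + BUN/2.8
= 2·136 + 134/18 + 15/2.8
= 272 + 7.44 + 5.36
= 284.8 mOsm/kg ≈ 284.8 mOsm/kg
Osmolar gap = measured − calculated = 309 − 284.8 = 24.2 mOsm/kg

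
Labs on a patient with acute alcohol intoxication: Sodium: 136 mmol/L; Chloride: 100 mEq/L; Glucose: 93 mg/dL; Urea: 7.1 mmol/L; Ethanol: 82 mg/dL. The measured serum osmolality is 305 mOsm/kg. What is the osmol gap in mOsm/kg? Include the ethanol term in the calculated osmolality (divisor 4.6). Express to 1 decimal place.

Calculated osmolality = 2·Na + glucose/18 + urea + ethanol/4.6
= 2·136 + 93/18 + 7.1 + 82/4.6
= 272 + 5.17 + 7.10 + 17.83
= 302.1 mOsm/kg ≈ 302.1 mOsm/kg
Osmolar gap = measured − calculated = 305 − 302.1 = 2.9 mOsm/kg

2.9 mOsm/kg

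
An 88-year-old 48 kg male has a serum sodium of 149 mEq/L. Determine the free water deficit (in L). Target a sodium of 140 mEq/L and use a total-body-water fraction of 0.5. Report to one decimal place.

TBW = 0.5 · 48 = 24 L
Free water deficit = TBW · (Na/140 − 1)
= 24 · (149/140 − 1)
= 24 · 0.0643
= 1.54 L

1.5 L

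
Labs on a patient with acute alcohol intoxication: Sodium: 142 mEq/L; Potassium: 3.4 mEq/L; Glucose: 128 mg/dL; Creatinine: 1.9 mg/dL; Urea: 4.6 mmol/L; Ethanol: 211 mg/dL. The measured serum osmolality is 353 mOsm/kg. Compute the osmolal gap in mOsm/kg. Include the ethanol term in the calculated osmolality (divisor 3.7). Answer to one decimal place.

Calculated osmolality = 2·Na + glucose/18 + urea + ethanol/3.7
= 2·142 + 128/18 + 4.6 + 211/3.7
= 284 + 7.11 + 4.60 + 57.03
= 352.74 mOsm/kg ≈ 352.7 mOsm/kg
Osmolar gap = measured − calculated = 353 − 352.7 = 0.3 mOsm/kg

0.3 mOsm/kg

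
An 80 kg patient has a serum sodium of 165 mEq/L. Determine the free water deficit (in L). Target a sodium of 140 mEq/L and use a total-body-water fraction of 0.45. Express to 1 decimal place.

TBW = 0.45 · 80 = 36 L
Free water deficit = TBW · (Na/140 − 1)
= 36 · (165/140 − 1)
= 36 · 0.1786
= 6.43 L

6.4 L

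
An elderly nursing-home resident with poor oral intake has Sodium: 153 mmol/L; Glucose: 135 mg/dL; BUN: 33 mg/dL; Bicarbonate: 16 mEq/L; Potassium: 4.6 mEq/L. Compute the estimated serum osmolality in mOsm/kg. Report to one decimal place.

Calculated osmolality = 2·Na + glucose/18 + BUN/2.8
= 2·153 + 135/18 + 33/2.8
= 306 + 7.50 + 11.79
= 325.29 mOsm/kg

325.3 mOsm/kg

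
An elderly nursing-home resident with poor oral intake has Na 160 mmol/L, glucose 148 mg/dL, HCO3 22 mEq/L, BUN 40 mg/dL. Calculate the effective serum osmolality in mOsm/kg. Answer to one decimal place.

328.2 mOsm/kg

Effective osmolality excludes urea (freely permeant across cell membranes):
2·Na + glucose/18
= 2·160 + 148/18
= 320 + 8.22
= 328.22 mOsm/kg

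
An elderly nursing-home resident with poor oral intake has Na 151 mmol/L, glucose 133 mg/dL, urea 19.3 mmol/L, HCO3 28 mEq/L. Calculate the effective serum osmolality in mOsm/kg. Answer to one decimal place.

309.4 mOsm/kg

Effective osmolality excludes urea (freely permeant across cell membranes):
2·Na + glucose/18
= 2·151 + 133/18
= 302 + 7.39
= 309.39 mOsm/kg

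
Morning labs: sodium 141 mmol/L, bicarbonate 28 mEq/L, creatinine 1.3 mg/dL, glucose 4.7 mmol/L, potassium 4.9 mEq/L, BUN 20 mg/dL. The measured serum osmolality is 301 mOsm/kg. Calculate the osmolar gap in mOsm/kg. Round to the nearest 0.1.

7.2 mOsm/kg

Calculated osmolality = 2·Na + glucose + BUN/2.8
= 2·141 + 4.7 + 20/2.8
= 282 + 4.70 + 7.14
= 293.84 mOsm/kg ≈ 293.8 mOsm/kg
Osmolar gap = measured − calculated = 301 − 293.8 = 7.2 mOsm/kg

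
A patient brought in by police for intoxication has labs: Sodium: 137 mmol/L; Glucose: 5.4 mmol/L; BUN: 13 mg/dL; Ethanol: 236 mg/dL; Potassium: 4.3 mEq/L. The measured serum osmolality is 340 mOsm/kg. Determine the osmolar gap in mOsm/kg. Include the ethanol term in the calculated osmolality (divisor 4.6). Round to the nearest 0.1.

Calculated osmolality = 2·Na + glucose + BUN/2.8 + ethanol/4.6
= 2·137 + 5.4 + 13/2.8 + 236/4.6
= 274 + 5.40 + 4.64 + 51.30
= 335.34 mOsm/kg ≈ 335.3 mOsm/kg
Osmolar gap = measured − calculated = 340 − 335.3 = 4.7 mOsm/kg

4.7 mOsm/kg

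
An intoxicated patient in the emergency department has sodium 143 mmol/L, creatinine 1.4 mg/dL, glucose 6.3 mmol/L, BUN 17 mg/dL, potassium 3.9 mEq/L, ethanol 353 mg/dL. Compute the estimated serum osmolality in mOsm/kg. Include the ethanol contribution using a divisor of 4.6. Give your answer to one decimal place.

Calculated osmolality = 2·Na + glucose + BUN/2.8 + ethanol/4.6
= 2·143 + 6.3 + 17/2.8 + 353/4.6
= 286 + 6.30 + 6.07 + 76.74
= 375.11 mOsm/kg

375.1 mOsm/kg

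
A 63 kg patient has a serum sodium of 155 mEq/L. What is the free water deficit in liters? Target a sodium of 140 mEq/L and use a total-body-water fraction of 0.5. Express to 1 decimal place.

3.4 L

TBW = 0.5 · 63 = 31.5 L
Free water deficit = TBW · (Na/140 − 1)
= 31.5 · (155/140 − 1)
= 31.5 · 0.1071
= 3.37 L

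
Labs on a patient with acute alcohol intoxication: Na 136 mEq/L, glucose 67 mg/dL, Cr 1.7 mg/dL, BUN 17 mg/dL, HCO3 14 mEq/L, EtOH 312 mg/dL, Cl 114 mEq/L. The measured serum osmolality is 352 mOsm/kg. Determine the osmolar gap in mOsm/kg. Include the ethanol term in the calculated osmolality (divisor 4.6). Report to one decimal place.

Calculated osmolality = 2·Na + glucose/18 + BUN/2.8 + ethanol/4.6
= 2·136 + 67/18 + 17/2.8 + 312/4.6
= 272 + 3.72 + 6.07 + 67.83
= 349.62 mOsm/kg ≈ 349.6 mOsm/kg
Osmolar gap = measured − calculated = 352 − 349.6 = 2.4 mOsm/kg

2.4 mOsm/kg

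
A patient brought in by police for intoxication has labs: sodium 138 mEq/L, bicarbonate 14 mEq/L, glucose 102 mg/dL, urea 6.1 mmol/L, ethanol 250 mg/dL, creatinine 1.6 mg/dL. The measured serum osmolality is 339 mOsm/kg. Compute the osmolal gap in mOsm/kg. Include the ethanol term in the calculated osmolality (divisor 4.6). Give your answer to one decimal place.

-3.1 mOsm/kg

Calculated osmolality = 2·Na + glucose/18 + urea + ethanol/4.6
= 2·138 + 102/18 + 6.1 + 250/4.6
= 276 + 5.67 + 6.10 + 54.35
= 342.12 mOsm/kg ≈ 342.1 mOsm/kg
Osmolar gap = measured − calculated = 339 − 342.1 = -3.1 mOsm/kg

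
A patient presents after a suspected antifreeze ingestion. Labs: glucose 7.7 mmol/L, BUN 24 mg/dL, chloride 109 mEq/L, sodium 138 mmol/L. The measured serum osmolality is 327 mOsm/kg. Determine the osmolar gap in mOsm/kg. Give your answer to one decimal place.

34.7 mOsm/kg

Calculated osmolality = 2·Na + glucose + BUN/2.8
= 2·138 + 7.7 + 24/2.8
= 276 + 7.70 + 8.57
= 292.27 mOsm/kg ≈ 292.3 mOsm/kg
Osmolar gap = measured − calculated = 327 − 292.3 = 34.7 mOsm/kg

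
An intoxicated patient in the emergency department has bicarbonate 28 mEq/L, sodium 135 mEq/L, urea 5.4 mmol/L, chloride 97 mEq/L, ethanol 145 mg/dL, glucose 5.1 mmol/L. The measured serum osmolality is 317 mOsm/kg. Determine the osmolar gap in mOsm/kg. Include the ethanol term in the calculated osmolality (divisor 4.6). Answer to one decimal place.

Calculated osmolality = 2·Na + glucose + urea + ethanol/4.6
= 2·135 + 5.1 + 5.4 + 145/4.6
= 270 + 5.10 + 5.40 + 31.52
= 312.02 mOsm/kg ≈ 312.0 mOsm/kg
Osmolar gap = measured − calculated = 317 − 312.0 = 5.0 mOsm/kg

5.0 mOsm/kg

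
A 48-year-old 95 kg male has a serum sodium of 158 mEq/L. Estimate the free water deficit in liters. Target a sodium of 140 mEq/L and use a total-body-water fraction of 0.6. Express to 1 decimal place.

TBW = 0.6 · 95 = 57 L
Free water deficit = TBW · (Na/140 − 1)
= 57 · (158/140 − 1)
= 57 · 0.1286
= 7.33 L

7.3 L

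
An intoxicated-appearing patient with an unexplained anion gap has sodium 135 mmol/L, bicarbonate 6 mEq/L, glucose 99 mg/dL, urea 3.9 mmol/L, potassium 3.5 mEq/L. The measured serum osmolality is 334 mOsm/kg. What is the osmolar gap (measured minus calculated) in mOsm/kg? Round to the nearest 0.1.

54.6 mOsm/kg

Calculated osmolality = 2·Na + glucose/18 + urea
= 2·135 + 99/18 + 3.9
= 270 + 5.50 + 3.90
= 279.4 mOsm/kg ≈ 279.4 mOsm/kg
Osmolar gap = measured − calculated = 334 − 279.4 = 54.6 mOsm/kg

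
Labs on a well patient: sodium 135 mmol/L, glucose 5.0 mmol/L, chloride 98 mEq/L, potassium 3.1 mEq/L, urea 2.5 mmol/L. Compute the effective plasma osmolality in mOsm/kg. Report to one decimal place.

275.0 mOsm/kg

Effective osmolality excludes urea (freely permeant across cell membranes):
2·Na + glucose
= 2·135 + 5
= 270 + 5
= 275 mOsm/kg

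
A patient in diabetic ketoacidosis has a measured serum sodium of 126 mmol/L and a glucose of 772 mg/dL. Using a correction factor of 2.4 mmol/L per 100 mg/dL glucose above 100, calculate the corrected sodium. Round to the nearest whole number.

142 mmol/L

Corrected Na = measured Na + 2.4 · (glucose − 100)/100
= 126 + 2.4 · (772 − 100)/100
= 126 + 16.1
= 142.1 mmol/L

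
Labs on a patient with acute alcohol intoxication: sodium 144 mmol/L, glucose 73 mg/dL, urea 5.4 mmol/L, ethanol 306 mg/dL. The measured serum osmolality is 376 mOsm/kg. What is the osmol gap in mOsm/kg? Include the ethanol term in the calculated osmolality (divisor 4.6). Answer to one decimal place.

Calculated osmolality = 2·Na + glucose/18 + urea + ethanol/4.6
= 2·144 + 73/18 + 5.4 + 306/4.6
= 288 + 4.06 + 5.40 + 66.52
= 363.98 mOsm/kg ≈ 364.0 mOsm/kg
Osmolar gap = measured − calculated = 376 − 364.0 = 12.0 mOsm/kg

12.0 mOsm/kg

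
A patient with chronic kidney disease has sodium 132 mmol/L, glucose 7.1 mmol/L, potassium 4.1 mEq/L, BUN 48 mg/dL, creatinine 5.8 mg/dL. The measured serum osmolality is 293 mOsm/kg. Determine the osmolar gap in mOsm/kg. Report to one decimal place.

Calculated osmolality = 2·Na + glucose + BUN/2.8
= 2·132 + 7.1 + 48/2.8
= 264 + 7.10 + 17.14
= 288.24 mOsm/kg ≈ 288.2 mOsm/kg
Osmolar gap = measured − calculated = 293 − 288.2 = 4.8 mOsm/kg

4.8 mOsm/kg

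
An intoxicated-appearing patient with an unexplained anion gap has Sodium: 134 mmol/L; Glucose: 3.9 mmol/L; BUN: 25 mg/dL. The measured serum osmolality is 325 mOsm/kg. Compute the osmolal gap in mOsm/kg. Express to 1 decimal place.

44.2 mOsm/kg

Calculated osmolality = 2·Na + glucose + BUN/2.8
= 2·134 + 3.9 + 25/2.8
= 268 + 3.90 + 8.93
= 280.83 mOsm/kg ≈ 280.8 mOsm/kg
Osmolar gap = measured − calculated = 325 − 280.8 = 44.2 mOsm/kg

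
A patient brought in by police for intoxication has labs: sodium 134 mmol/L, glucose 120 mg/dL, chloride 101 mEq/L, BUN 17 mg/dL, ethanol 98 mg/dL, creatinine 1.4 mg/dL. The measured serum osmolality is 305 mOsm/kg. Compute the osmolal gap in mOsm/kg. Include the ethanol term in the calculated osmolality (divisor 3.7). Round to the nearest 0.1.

Calculated osmolality = 2·Na + glucose/18 + BUN/2.8 + ethanol/3.7
= 2·134 + 120/18 + 17/2.8 + 98/3.7
= 268 + 6.67 + 6.07 + 26.49
= 307.23 mOsm/kg ≈ 307.2 mOsm/kg
Osmolar gap = measured − calculated = 305 − 307.2 = -2.2 mOsm/kg

-2.2 mOsm/kg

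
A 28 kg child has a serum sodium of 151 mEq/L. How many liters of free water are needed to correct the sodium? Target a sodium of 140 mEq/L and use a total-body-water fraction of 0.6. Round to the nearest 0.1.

TBW = 0.6 · 28 = 16.8 L
Free water deficit = TBW · (Na/140 − 1)
= 16.8 · (151/140 − 1)
= 16.8 · 0.0786
= 1.32 L

1.3 L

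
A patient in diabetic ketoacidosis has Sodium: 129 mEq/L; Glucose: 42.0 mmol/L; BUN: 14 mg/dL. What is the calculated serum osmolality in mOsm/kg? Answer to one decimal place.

305.0 mOsm/kg

Calculated osmolality = 2·Na + glucose + BUN/2.8
= 2·129 + 42 + 14/2.8
= 258 + 42 + 5
= 305 mOsm/kg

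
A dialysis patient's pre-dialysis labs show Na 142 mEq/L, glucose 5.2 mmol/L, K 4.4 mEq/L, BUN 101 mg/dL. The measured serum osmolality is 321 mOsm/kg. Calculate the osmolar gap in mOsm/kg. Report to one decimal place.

Calculated osmolality = 2·Na + glucose + BUN/2.8
= 2·142 + 5.2 + 101/2.8
= 284 + 5.20 + 36.07
= 325.27 mOsm/kg ≈ 325.3 mOsm/kg
Osmolar gap = measured − calculated = 321 − 325.3 = -4.3 mOsm/kg

-4.3 mOsm/kg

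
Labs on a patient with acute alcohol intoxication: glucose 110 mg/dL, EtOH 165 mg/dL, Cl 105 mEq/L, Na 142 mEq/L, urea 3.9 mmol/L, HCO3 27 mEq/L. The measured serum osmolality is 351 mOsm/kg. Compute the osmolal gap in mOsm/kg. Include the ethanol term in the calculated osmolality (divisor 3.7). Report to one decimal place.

Calculated osmolality = 2·Na + glucose/18 + urea + ethanol/3.7
= 2·142 + 110/18 + 3.9 + 165/3.7
= 284 + 6.11 + 3.90 + 44.59
= 338.6 mOsm/kg ≈ 338.6 mOsm/kg
Osmolar gap = measured − calculated = 351 − 338.6 = 12.4 mOsm/kg

12.4 mOsm/kg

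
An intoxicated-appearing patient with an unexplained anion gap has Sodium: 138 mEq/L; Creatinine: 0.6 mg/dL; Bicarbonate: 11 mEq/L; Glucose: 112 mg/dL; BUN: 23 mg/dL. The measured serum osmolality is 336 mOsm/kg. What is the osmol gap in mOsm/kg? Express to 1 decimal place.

45.6 mOsm/kg

Calculated osmolality = 2·Na + glucose/18 + BUN/2.8
= 2·138 + 112/18 + 23/2.8
= 276 + 6.22 + 8.21
= 290.43 mOsm/kg ≈ 290.4 mOsm/kg
Osmolar gap = measured − calculated = 336 − 290.4 = 45.6 mOsm/kg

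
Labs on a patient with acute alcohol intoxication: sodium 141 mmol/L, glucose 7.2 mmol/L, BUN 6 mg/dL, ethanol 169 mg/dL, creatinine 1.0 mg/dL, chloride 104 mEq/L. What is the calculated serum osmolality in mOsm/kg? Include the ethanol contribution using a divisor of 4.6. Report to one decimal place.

Calculated osmolality = 2·Na + glucose + BUN/2.8 + ethanol/4.6
= 2·141 + 7.2 + 6/2.8 + 169/4.6
= 282 + 7.20 + 2.14 + 36.74
= 328.08 mOsm/kg

328.1 mOsm/kg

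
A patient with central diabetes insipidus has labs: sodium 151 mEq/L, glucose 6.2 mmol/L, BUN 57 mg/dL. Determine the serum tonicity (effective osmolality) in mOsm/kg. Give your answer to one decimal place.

308.2 mOsm/kg

Effective osmolality excludes urea (freely permeant across cell membranes):
2·Na + glucose
= 2·151 + 6.2
= 302 + 6.2
= 308.2 mOsm/kg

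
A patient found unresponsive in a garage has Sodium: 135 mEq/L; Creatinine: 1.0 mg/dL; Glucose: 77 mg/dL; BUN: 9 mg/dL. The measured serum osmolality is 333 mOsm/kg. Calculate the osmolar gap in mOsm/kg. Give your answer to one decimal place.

55.5 mOsm/kg

Calculated osmolality = 2·Na + glucose/18 + BUN/2.8
= 2·135 + 77/18 + 9/2.8
= 270 + 4.28 + 3.21
= 277.49 mOsm/kg ≈ 277.5 mOsm/kg
Osmolar gap = measured − calculated = 333 − 277.5 = 55.5 mOsm/kg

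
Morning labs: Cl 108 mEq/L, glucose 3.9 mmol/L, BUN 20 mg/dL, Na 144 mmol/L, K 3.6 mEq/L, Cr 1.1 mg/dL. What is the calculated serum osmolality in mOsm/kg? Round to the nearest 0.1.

Calculated osmolality = 2·Na + glucose + BUN/2.8
= 2·144 + 3.9 + 20/2.8
= 288 + 3.90 + 7.14
= 299.04 mOsm/kg

299.0 mOsm/kg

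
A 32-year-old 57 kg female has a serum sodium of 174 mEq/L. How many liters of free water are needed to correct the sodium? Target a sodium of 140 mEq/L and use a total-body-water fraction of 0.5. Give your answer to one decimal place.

6.9 L

TBW = 0.5 · 57 = 28.5 L
Free water deficit = TBW · (Na/140 − 1)
= 28.5 · (174/140 − 1)
= 28.5 · 0.2429
= 6.92 L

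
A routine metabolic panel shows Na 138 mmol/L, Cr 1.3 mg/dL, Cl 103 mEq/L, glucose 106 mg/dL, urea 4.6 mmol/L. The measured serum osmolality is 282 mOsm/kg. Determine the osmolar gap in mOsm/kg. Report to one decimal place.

Calculated osmolality = 2·Na + glucose/18 + urea
= 2·138 + 106/18 + 4.6
= 276 + 5.89 + 4.60
= 286.49 mOsm/kg ≈ 286.5 mOsm/kg
Osmolar gap = measured − calculated = 282 − 286.5 = -4.5 mOsm/kg

-4.5 mOsm/kg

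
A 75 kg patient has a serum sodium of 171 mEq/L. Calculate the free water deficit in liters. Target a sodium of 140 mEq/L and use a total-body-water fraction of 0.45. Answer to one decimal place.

7.5 L

TBW = 0.45 · 75 = 33.75 L
Free water deficit = TBW · (Na/140 − 1)
= 33.75 · (171/140 − 1)
= 33.75 · 0.2214
= 7.47 L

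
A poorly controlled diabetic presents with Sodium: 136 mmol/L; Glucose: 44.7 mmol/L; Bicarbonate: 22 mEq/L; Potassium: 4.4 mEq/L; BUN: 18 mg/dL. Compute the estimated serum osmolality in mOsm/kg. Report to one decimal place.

Calculated osmolality = 2·Na + glucose + BUN/2.8
= 2·136 + 44.7 + 18/2.8
= 272 + 44.70 + 6.43
= 323.13 mOsm/kg

323.1 mOsm/kg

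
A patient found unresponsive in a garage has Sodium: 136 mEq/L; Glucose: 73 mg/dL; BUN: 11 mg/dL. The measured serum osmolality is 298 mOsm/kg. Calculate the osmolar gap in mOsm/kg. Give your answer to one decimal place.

18.0 mOsm/kg

Calculated osmolality = 2·Na + glucose/18 + BUN/2.8
= 2·136 + 73/18 + 11/2.8
= 272 + 4.06 + 3.93
= 279.99 mOsm/kg ≈ 280.0 mOsm/kg
Osmolar gap = measured − calculated = 298 − 280.0 = 18.0 mOsm/kg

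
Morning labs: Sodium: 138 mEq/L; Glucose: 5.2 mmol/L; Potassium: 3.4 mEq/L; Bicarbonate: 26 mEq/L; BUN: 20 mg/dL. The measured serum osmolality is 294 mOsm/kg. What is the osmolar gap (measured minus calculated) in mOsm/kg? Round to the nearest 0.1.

Calculated osmolality = 2·Na + glucose + BUN/2.8
= 2·138 + 5.2 + 20/2.8
= 276 + 5.20 + 7.14
= 288.34 mOsm/kg ≈ 288.3 mOsm/kg
Osmolar gap = measured − calculated = 294 − 288.3 = 5.7 mOsm/kg

5.7 mOsm/kg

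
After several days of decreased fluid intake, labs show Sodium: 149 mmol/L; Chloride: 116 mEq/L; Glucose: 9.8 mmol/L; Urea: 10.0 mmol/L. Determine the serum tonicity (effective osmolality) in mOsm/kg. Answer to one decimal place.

307.8 mOsm/kg

Effective osmolality excludes urea (freely permeant across cell membranes):
2·Na + glucose
= 2·149 + 9.8
= 298 + 9.8
= 307.8 mOsm/kg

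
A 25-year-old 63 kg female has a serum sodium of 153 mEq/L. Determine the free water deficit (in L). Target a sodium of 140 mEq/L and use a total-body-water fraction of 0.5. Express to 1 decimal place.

TBW = 0.5 · 63 = 31.5 L
Free water deficit = TBW · (Na/140 − 1)
= 31.5 · (153/140 − 1)
= 31.5 · 0.0929
= 2.93 L

2.9 L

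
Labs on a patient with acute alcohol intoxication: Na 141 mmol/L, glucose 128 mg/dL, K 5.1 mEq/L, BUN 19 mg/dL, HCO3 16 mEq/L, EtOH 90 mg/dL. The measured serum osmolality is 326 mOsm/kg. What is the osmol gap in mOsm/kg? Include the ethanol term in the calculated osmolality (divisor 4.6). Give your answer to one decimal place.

Calculated osmolality = 2·Na + glucose/18 + BUN/2.8 + ethanol/4.6
= 2·141 + 128/18 + 19/2.8 + 90/4.6
= 282 + 7.11 + 6.79 + 19.57
= 315.47 mOsm/kg ≈ 315.5 mOsm/kg
Osmolar gap = measured − calculated = 326 − 315.5 = 10.5 mOsm/kg

10.5 mOsm/kg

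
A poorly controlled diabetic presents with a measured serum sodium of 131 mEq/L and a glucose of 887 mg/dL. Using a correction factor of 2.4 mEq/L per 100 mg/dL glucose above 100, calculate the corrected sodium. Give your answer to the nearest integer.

Corrected Na = measured Na + 2.4 · (glucose − 100)/100
= 131 + 2.4 · (887 − 100)/100
= 131 + 18.9
= 149.9 mEq/L

150 mEq/L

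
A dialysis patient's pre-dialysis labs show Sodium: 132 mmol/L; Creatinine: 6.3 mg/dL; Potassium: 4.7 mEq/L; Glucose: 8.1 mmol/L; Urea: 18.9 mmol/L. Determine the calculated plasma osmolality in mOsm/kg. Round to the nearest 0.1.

Calculated osmolality = 2·Na + glucose + urea
= 2·132 + 8.1 + 18.9
= 264 + 8.10 + 18.90
= 291 mOsm/kg

291.0 mOsm/kg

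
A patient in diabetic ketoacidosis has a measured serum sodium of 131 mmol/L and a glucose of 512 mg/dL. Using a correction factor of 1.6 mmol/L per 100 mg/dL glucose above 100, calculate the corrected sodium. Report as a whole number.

138 mmol/L

Corrected Na = measured Na + 1.6 · (glucose − 100)/100
= 131 + 1.6 · (512 − 100)/100
= 131 + 6.6
= 137.6 mmol/L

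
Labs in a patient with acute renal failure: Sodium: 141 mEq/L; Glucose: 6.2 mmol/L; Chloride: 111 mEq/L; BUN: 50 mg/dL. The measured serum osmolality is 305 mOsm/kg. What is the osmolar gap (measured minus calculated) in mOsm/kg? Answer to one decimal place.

Calculated osmolality = 2·Na + glucose + BUN/2.8
= 2·141 + 6.2 + 50/2.8
= 282 + 6.20 + 17.86
= 306.06 mOsm/kg ≈ 306.1 mOsm/kg
Osmolar gap = measured − calculated = 305 − 306.1 = -1.1 mOsm/kg

-1.1 mOsm/kg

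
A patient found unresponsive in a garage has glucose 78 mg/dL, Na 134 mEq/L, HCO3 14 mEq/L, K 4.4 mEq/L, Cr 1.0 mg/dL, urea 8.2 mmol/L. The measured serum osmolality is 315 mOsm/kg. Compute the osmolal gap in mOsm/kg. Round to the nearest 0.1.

34.5 mOsm/kg

Calculated osmolality = 2·Na + glucose/18 + urea
= 2·134 + 78/18 + 8.2
= 268 + 4.33 + 8.20
= 280.53 mOsm/kg ≈ 280.5 mOsm/kg
Osmolar gap = measured − calculated = 315 − 280.5 = 34.5 mOsm/kg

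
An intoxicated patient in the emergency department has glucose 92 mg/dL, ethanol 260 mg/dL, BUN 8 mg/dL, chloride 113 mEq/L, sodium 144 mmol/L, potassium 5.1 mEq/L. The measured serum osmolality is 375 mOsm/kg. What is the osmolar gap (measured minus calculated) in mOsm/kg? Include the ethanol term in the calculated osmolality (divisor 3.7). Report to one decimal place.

Calculated osmolality = 2·Na + glucose/18 + BUN/2.8 + ethanol/3.7
= 2·144 + 92/18 + 8/2.8 + 260/3.7
= 288 + 5.11 + 2.86 + 70.27
= 366.24 mOsm/kg ≈ 366.2 mOsm/kg
Osmolar gap = measured − calculated = 375 − 366.2 = 8.8 mOsm/kg

8.8 mOsm/kg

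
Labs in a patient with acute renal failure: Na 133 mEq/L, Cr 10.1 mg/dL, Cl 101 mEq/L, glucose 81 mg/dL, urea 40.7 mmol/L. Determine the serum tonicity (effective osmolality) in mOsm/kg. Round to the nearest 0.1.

Effective osmolality excludes urea (freely permeant across cell membranes):
2·Na + glucose/18
= 2·133 + 81/18
= 266 + 4.5
= 270.5 mOsm/kg

270.5 mOsm/kg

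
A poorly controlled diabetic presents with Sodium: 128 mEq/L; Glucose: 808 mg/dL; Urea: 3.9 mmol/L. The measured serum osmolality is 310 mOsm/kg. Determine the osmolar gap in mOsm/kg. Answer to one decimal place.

5.2 mOsm/kg

Calculated osmolality = 2·Na + glucose/18 + urea
= 2·128 + 808/18 + 3.9
= 256 + 44.89 + 3.90
= 304.79 mOsm/kg ≈ 304.8 mOsm/kg
Osmolar gap = measured − calculated = 310 − 304.8 = 5.2 mOsm/kg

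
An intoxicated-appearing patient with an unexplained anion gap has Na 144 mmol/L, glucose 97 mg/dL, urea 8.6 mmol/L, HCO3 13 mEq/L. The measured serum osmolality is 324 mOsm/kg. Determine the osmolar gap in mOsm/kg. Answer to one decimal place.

Calculated osmolality = 2·Na + glucose/18 + urea
= 2·144 + 97/18 + 8.6
= 288 + 5.39 + 8.60
= 301.99 mOsm/kg ≈ 302.0 mOsm/kg
Osmolar gap = measured − calculated = 324 − 302.0 = 22.0 mOsm/kg

22.0 mOsm/kg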